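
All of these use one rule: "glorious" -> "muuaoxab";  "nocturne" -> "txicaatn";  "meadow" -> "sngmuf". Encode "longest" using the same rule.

rxtpkbz

Shifts by position in glorious: pos 0: g→m (+6), pos 1: l→u (+9), pos 2: o→u (+6), pos 3: r→a (+9) — repeating every 2. It's a Vigenère-style cipher with numeric key [6,9]: position i shifts by key[i mod 2].
On longest: l+6=r, o+9=x, n+6=t, g+9=p, e+6=k, s+9=b, t+6=z.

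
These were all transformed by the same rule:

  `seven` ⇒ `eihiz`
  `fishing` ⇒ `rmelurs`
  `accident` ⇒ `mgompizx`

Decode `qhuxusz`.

edition

A repeating key of period 2 is used — shifts +12, +4 over and over.
Decoding qhuxusz: q−12=e, h−4=d, u−12=i, x−4=t, u−12=i, s−4=o, z−12=n.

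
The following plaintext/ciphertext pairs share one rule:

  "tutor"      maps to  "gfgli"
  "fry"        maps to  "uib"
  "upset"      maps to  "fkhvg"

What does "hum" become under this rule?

sfn

Each pair mirrors across the alphabet (t↔g, u↔f, t↔g): positions sum to 25. This is the alphabet-reversal cipher (Atbash): a becomes z, b becomes y, etc.
Applying it to hum: h↔s, u↔f, m↔n.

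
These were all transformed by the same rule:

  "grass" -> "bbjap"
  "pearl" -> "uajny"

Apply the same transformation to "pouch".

The output letters match the input read backwards, each shifted +9: grass reversed is ssarg. The word is reversed, then every letter is shifted forward by 9.
On pouch: reverse → hcuop; then shift: h+9=q, c+9=l, u+9=d, o+9=x, p+9=y.

qldxy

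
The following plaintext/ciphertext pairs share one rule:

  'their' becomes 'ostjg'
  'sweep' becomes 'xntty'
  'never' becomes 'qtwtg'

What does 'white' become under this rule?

nsjot

This is an affine cipher: with a=0,…,z=25, each position x becomes (17x+3) mod 26.
On white: w(22)→17·22+3≡13=n; h(7)→17·7+3≡18=s; i(8)→17·8+3≡9=j; t(19)→17·19+3≡14=o; e(4)→17·4+3≡19=t (all mod 26).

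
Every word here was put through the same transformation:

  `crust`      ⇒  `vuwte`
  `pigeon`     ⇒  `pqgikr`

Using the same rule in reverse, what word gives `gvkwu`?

The output letters match the input read backwards, each shifted +2: crust reversed is tsurc. The word is reversed, then every letter is shifted forward by 2.
Decoding gvkwu: shift back: g−2=e, v−2=t, k−2=i, w−2=u, u−2=s → etius; then reverse → suite.

suite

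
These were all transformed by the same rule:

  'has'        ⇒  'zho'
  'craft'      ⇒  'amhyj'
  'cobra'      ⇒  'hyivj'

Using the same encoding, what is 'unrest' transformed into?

azlyub

The output letters match the input read backwards, each shifted +7: has reversed is sah. Two steps: reverse the string, then apply a Caesar shift of +7.
Applying it to unrest: reverse → tsernu; then shift: t+7=a, s+7=z, e+7=l, r+7=y, n+7=u, u+7=b.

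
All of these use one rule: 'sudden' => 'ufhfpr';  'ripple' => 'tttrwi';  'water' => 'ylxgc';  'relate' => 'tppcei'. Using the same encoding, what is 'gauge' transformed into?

A repeating key of period 3 is used — shifts +2, +11, +4 over and over.
For gauge: g+2=i, a+11=l, u+4=y, g+2=i, e+11=p.

ilyip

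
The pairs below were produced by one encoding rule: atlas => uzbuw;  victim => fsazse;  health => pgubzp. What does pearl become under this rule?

ngutb

a(0)→u(20) and t(19)→z(25) fit y≡3x+20 (mod 26); the inverse of 3 mod 26 is 9. Each letter's alphabet position (a=0..z=25) is mapped through 3·x+20 mod 26 — an affine cipher.
On pearl: p(15)→3·15+20≡13=n; e(4)→3·4+20≡6=g; a(0)→3·0+20≡20=u; r(17)→3·17+20≡19=t; l(11)→3·11+20≡1=b (all mod 26).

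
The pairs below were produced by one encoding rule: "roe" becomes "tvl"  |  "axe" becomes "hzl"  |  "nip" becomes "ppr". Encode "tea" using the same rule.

The shift depends on letter class: consonant r→t is +2, but vowel o→v is +7. The rule splits by letter class: vowels +7, consonants +2.
On tea: t(cons)+2=v, e(vowel)+7=l, a(vowel)+7=h.

vlh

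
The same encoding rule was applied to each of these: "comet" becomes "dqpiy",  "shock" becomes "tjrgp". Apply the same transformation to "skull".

Letter i (0-indexed) is shifted by i+1, so successive shifts are 1, 2, 3, ….
On skull: s+1=t, k+2=m, u+3=x, l+4=p, l+5=q.

tmxpq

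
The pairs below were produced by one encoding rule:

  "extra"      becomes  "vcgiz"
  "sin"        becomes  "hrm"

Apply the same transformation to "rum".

ifn

This is the alphabet-reversal cipher (Atbash): a becomes z, b becomes y, etc.
For rum: r↔i, u↔f, m↔n.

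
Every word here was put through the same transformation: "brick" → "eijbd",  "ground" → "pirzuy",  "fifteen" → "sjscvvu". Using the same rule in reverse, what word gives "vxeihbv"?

This is an affine cipher: with a=0,…,z=25, each position x becomes (23x+7) mod 26.
Reversing it on vxeihbv: v(21)→17·(21−7)≡4=e; x(23)→17·(23−7)≡12=m; e(4)→17·(4−7)≡1=b; i(8)→17·(8−7)≡17=r; h(7)→17·(7−7)≡0=a; b(1)→17·(1−7)≡2=c; v(21)→17·(21−7)≡4=e (all mod 26).

embrace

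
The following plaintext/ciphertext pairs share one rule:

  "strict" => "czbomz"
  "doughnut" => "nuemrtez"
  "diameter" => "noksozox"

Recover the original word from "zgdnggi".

pathway

Shifts by position in strict: pos 0: s→c (+10), pos 1: t→z (+6), pos 2: r→b (+10), pos 3: i→o (+6) — repeating every 2. A repeating key of period 2 is used — shifts +10, +6 over and over.
Reversing it on zgdnggi: z−10=p, g−6=a, d−10=t, n−6=h, g−10=w, g−6=a, i−10=y.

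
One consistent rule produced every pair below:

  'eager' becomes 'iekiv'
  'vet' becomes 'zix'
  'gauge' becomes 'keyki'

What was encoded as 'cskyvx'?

Compare letters: e→i is +4, a→e is +4, g→k is +4 — a constant shift. This is a Caesar cipher with shift 4.
Undoing it on cskyvx: c−4=y, s−4=o, k−4=g, y−4=u, v−4=r, x−4=t.

yogurt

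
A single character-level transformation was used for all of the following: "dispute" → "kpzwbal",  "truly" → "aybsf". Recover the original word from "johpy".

It's a constant shift of +7 (ROT7).
Undoing it on johpy: j−7=c, o−7=h, h−7=a, p−7=i, y−7=r.

chair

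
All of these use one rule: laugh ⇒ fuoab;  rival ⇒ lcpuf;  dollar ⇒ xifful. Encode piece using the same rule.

Compare letters: l→f is +20, a→u is +20, u→o is +20 — a constant shift. Each letter is shifted forward by 20 in the alphabet (a Caesar shift of +20).
For piece: p+20=j, i+20=c, e+20=y, c+20=w, e+20=y.

jcywy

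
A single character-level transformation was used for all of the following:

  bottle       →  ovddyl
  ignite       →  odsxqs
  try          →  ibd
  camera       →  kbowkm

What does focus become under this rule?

Two steps: reverse the string, then apply a Caesar shift of +10.
For focus: reverse → sucof; then shift: s+10=c, u+10=e, c+10=m, o+10=y, f+10=p.

cemyp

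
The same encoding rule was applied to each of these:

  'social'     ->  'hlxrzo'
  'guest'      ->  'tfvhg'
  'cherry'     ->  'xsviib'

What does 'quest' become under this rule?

Each letter is replaced by its mirror in the alphabet: a↔z, b↔y, c↔x, and so on (the Atbash cipher).
Applying it to quest: q↔j, u↔f, e↔v, s↔h, t↔g.

jfvhg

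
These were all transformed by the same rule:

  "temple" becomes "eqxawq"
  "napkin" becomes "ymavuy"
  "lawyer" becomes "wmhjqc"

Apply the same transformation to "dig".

The shift depends on letter class: consonant t→e is +11, but vowel e→q is +12. Vowels shift forward by 12 and consonants shift forward by 11.
For dig: d(cons)+11=o, i(vowel)+12=u, g(cons)+11=r.

our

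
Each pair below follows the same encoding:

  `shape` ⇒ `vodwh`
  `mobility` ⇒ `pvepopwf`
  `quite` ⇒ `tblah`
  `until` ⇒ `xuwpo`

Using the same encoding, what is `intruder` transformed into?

luwyxkhy

Shifts by position in shape: pos 0: s→v (+3), pos 1: h→o (+7), pos 2: a→d (+3), pos 3: p→w (+7) — repeating every 2. The shifts repeat in a cycle of length 2: positions 0,1,… shift by +3, +7, then the pattern repeats.
For intruder: i+3=l, n+7=u, t+3=w, r+7=y, u+3=x, d+7=k, e+3=h, r+7=y.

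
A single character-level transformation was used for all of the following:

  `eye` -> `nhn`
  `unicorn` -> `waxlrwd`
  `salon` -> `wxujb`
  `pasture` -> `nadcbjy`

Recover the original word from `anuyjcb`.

The output letters match the input read backwards, each shifted +9: eye reversed is eye. Read the word backwards and shift each letter +9.
Decoding anuyjcb: shift back: a−9=r, n−9=e, u−9=l, y−9=p, j−9=a, c−9=t, b−9=s → relpats; then reverse → stapler.

stapler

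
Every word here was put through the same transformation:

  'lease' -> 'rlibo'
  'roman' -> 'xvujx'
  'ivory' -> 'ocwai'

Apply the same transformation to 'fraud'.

lyidn

In lease: l→r is +6, e→l is +7, a→i is +8, s→b is +9 — the shift increases by 1 each position. Each letter shifts forward by (position + 6), i.e. 6, 7, 8, … — the shift grows by one for each successive letter.
Applying it to fraud: f+6=l, r+7=y, a+8=i, u+9=d, d+10=n.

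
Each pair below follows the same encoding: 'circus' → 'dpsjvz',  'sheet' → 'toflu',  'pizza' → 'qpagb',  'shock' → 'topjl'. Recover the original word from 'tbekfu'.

sudden

Shifts by position in circus: pos 0: c→d (+1), pos 1: i→p (+7), pos 2: r→s (+1), pos 3: c→j (+7) — repeating every 2. A repeating key of period 2 is used — shifts +1, +7 over and over.
Reversing it on tbekfu: t−1=s, b−7=u, e−1=d, k−7=d, f−1=e, u−7=n.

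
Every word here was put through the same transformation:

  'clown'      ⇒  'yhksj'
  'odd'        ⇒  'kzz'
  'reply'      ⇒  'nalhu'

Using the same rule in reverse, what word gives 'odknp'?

Compare letters: c→y is +22, l→h is +22, o→k is +22 — a constant shift. Each letter is shifted forward by 22 in the alphabet (a Caesar shift of +22).
Decoding odknp: o−22=s, d−22=h, k−22=o, n−22=r, p−22=t.

short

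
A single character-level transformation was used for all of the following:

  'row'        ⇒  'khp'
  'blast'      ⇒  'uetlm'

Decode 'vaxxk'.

This is a Caesar cipher with shift 19.
Reversing it on vaxxk: v−19=c, a−19=h, x−19=e, x−19=e, k−19=r.

cheer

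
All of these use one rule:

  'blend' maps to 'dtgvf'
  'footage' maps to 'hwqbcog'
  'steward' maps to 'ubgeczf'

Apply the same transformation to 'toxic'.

Shifts by position in blend: pos 0: b→d (+2), pos 1: l→t (+8), pos 2: e→g (+2), pos 3: n→v (+8) — repeating every 2. A repeating key of period 2 is used — shifts +2, +8 over and over.
On toxic: t+2=v, o+8=w, x+2=z, i+8=q, c+2=e.

vwzqe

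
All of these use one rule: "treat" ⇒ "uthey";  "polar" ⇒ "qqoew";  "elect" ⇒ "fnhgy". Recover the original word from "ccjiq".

Each letter shifts forward by (position + 1), i.e. 1, 2, 3, … — the shift grows by one for each successive letter.
Reversing it on ccjiq: c−1=b, c−2=a, j−3=g, i−4=e, q−5=l.

bagel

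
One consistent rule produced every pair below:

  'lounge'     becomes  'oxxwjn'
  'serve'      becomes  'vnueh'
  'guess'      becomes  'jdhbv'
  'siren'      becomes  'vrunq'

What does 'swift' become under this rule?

vflow

Shifts by position in lounge: pos 0: l→o (+3), pos 1: o→x (+9), pos 2: u→x (+3), pos 3: n→w (+9) — repeating every 2. A repeating key of period 2 is used — shifts +3, +9 over and over.
Applying it to swift: s+3=v, w+9=f, i+3=l, f+9=o, t+3=w.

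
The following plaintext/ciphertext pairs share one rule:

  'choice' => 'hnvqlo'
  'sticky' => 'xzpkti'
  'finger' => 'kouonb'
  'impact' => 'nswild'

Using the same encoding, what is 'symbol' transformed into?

In choice: c→h is +5, h→n is +6, o→v is +7, i→q is +8 — the shift increases by 1 each position. Each letter shifts forward by (position + 5), i.e. 5, 6, 7, … — the shift grows by one for each successive letter.
Applying it to symbol: s+5=x, y+6=e, m+7=t, b+8=j, o+9=x, l+10=v.

xetjxv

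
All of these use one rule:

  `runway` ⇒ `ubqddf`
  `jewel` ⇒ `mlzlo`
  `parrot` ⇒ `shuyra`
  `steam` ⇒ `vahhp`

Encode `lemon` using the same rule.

Shifts by position in runway: pos 0: r→u (+3), pos 1: u→b (+7), pos 2: n→q (+3), pos 3: w→d (+7) — repeating every 2. A repeating key of period 2 is used — shifts +3, +7 over and over.
Applying it to lemon: l+3=o, e+7=l, m+3=p, o+7=v, n+3=q.

olpvq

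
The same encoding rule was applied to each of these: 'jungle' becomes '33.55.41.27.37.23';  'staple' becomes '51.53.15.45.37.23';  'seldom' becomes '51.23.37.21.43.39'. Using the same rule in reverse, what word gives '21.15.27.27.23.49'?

With a=1..z=26, the number is 2·pos + 13.
Reversing it on 21.15.27.27.23.49: 21→(21−13)÷2=4=d, 15→(15−13)÷2=1=a, 27→(27−13)÷2=7=g, 27→(27−13)÷2=7=g, 23→(23−13)÷2=5=e, 49→(49−13)÷2=18=r.

dagger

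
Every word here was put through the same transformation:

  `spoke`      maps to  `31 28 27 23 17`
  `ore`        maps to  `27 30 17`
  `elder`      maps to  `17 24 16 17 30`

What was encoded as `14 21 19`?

Letters become their 1-based position plus 12 (so a→13, b→14, …).
Reversing it on 14 21 19: 14→(14−12)÷1=2=b, 21→(21−12)÷1=9=i, 19→(19−12)÷1=7=g.

big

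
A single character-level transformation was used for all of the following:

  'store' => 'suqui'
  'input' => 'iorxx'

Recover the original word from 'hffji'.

In store: s→s is +0, t→u is +1, o→q is +2, r→u is +3 — the shift increases by 1 each position. The shift increases by 1 at each position, starting from +0: 0, 1, 2, ….
Reversing it on hffji: h−0=h, f−1=e, f−2=d, j−3=g, i−4=e.

hedge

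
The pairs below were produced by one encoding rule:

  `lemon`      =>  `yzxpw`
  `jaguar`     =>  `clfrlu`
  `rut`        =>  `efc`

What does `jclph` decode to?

weary

Read the word backwards and shift each letter +11.
Reversing it on jclph: shift back: j−11=y, c−11=r, l−11=a, p−11=e, h−11=w → yraew; then reverse → weary.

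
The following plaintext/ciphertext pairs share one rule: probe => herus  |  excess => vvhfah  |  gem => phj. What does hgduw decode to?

trade

The output letters match the input read backwards, each shifted +3: probe reversed is eborp. The word is reversed, then every letter is shifted forward by 3.
Undoing it on hgduw: shift back: h−3=e, g−3=d, d−3=a, u−3=r, w−3=t → edart; then reverse → trade.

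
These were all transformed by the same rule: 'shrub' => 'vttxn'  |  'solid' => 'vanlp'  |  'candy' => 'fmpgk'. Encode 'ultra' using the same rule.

xxvum

Shifts by position in shrub: pos 0: s→v (+3), pos 1: h→t (+12), pos 2: r→t (+2), pos 3: u→x (+3), pos 4: b→n (+12) — repeating every 3. It's a Vigenère-style cipher with numeric key [3,12,2]: position i shifts by key[i mod 3].
For ultra: u+3=x, l+12=x, t+2=v, r+3=u, a+12=m.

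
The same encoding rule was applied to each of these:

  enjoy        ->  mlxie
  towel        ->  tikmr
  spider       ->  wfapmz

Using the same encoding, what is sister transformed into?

wawtmz

e(4)→m(12) and n(13)→l(11) fit y≡23x+24 (mod 26); the inverse of 23 mod 26 is 17. This is an affine cipher: with a=0,…,z=25, each position x becomes (23x+24) mod 26.
For sister: s(18)→23·18+24≡22=w; i(8)→23·8+24≡0=a; s(18)→23·18+24≡22=w; t(19)→23·19+24≡19=t; e(4)→23·4+24≡12=m; r(17)→23·17+24≡25=z (all mod 26).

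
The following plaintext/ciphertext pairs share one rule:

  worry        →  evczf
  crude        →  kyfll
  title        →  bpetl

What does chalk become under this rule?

A repeating key of period 3 is used — shifts +8, +7, +11 over and over.
For chalk: c+8=k, h+7=o, a+11=l, l+8=t, k+7=r.

koltr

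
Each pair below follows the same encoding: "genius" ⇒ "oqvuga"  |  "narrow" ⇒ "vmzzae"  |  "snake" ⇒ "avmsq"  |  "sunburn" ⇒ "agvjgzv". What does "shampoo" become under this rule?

The shift depends on letter class: consonant g→o is +8, but vowel e→q is +12. The rule splits by letter class: vowels +12, consonants +8.
On shampoo: s(cons)+8=a, h(cons)+8=p, a(vowel)+12=m, m(cons)+8=u, p(cons)+8=x, o(vowel)+12=a, o(vowel)+12=a.

apmuxaa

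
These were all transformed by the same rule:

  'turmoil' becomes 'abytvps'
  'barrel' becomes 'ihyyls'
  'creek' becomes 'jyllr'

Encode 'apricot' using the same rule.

hwypjva

Compare letters: t→a is +7, u→b is +7, r→y is +7 — a constant shift. Each letter is shifted forward by 7 in the alphabet (a Caesar shift of +7).
Applying it to apricot: a+7=h, p+7=w, r+7=y, i+7=p, c+7=j, o+7=v, t+7=a.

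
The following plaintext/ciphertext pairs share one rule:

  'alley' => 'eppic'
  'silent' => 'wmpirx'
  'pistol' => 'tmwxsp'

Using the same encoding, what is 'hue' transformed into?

Compare letters: a→e is +4, l→p is +4, l→p is +4 — a constant shift. Every letter moves 4 places later in the alphabet, wrapping around z→a.
Applying it to hue: h+4=l, u+4=y, e+4=i.

lyi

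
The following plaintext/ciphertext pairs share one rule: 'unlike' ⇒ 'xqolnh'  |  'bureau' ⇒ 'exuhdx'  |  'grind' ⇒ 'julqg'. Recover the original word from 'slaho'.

Compare letters: u→x is +3, n→q is +3, l→o is +3 — a constant shift. This is a Caesar cipher with shift 3.
Undoing it on slaho: s−3=p, l−3=i, a−3=x, h−3=e, o−3=l.

pixel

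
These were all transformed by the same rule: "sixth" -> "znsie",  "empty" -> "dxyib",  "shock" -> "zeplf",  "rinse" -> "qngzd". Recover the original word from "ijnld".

twice

s(18)→z(25) and i(8)→n(13) fit y≡9x+19 (mod 26); the inverse of 9 mod 26 is 3. Treating letters as 0–25, the rule is x ↦ 9x + 19 (mod 26).
Reversing it on ijnld: i(8)→3·(8−19)≡19=t; j(9)→3·(9−19)≡22=w; n(13)→3·(13−19)≡8=i; l(11)→3·(11−19)≡2=c; d(3)→3·(3−19)≡4=e (all mod 26).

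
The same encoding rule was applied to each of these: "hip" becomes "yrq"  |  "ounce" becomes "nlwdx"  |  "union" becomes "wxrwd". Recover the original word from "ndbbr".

issue

Read the word backwards and shift each letter +9.
Decoding ndbbr: shift back: n−9=e, d−9=u, b−9=s, b−9=s, r−9=i → eussi; then reverse → issue.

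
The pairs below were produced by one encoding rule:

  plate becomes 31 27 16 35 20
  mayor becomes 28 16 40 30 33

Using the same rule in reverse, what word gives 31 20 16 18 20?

peace

The number is (letter's place in the alphabet, a=1) + 15.
Reversing it on 31 20 16 18 20: 31→(31−15)÷1=16=p, 20→(20−15)÷1=5=e, 16→(16−15)÷1=1=a, 18→(18−15)÷1=3=c, 20→(20−15)÷1=5=e.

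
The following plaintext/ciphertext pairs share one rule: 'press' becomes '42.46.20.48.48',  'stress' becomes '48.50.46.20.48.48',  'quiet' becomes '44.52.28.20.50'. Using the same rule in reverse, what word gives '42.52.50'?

put

p(#16)→42 and r(#18)→46: differences scale by 2, so n = 2·pos + 10. The formula is n = 2×(alphabet index, a=1) + 10.
Undoing it on 42.52.50: 42→(42−10)÷2=16=p, 52→(52−10)÷2=21=u, 50→(50−10)÷2=20=t.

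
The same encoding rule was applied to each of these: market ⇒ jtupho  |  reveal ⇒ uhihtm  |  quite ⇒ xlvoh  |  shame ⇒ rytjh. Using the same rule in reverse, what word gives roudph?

Each letter's alphabet position (a=0..z=25) is mapped through 23·x+19 mod 26 — an affine cipher.
Undoing it on roudph: r(17)→17·(17−19)≡18=s; o(14)→17·(14−19)≡19=t; u(20)→17·(20−19)≡17=r; d(3)→17·(3−19)≡14=o; p(15)→17·(15−19)≡10=k; h(7)→17·(7−19)≡4=e (all mod 26).

stroke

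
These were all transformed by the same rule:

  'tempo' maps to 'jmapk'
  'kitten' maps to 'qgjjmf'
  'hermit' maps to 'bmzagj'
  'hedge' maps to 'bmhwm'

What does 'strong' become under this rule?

t(19)→j(9) and e(4)→m(12) fit y≡5x+18 (mod 26); the inverse of 5 mod 26 is 21. Treating letters as 0–25, the rule is x ↦ 5x + 18 (mod 26).
Applying it to strong: s(18)→5·18+18≡4=e; t(19)→5·19+18≡9=j; r(17)→5·17+18≡25=z; o(14)→5·14+18≡10=k; n(13)→5·13+18≡5=f; g(6)→5·6+18≡22=w (all mod 26).

ejzkfw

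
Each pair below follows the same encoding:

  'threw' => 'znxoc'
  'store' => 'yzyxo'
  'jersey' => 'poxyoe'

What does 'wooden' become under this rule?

The shift depends on letter class: consonant t→z is +6, but vowel e→o is +10. The rule splits by letter class: vowels +10, consonants +6.
On wooden: w(cons)+6=c, o(vowel)+10=y, o(vowel)+10=y, d(cons)+6=j, e(vowel)+10=o, n(cons)+6=t.

cyyjot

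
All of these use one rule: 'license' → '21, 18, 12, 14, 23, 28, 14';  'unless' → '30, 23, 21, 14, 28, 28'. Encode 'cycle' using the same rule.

l is letter #12 and maps to 21: an offset of 9. The number is (letter's place in the alphabet, a=1) + 9.
Applying it to cycle: c=3→12, y=25→34, c=3→12, l=12→21, e=5→14.

12, 34, 12, 21, 14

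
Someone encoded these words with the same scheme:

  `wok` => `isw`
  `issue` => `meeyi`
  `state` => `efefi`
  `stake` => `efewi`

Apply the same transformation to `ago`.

The shift depends on letter class: consonant w→i is +12, but vowel o→s is +4. The rule splits by letter class: vowels +4, consonants +12.
For ago: a(vowel)+4=e, g(cons)+12=s, o(vowel)+4=s.

ess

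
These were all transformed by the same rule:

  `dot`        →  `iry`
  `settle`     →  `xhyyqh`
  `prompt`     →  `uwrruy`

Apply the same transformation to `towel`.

yrbhq

The rule splits by letter class: vowels +3, consonants +5.
For towel: t(cons)+5=y, o(vowel)+3=r, w(cons)+5=b, e(vowel)+3=h, l(cons)+5=q.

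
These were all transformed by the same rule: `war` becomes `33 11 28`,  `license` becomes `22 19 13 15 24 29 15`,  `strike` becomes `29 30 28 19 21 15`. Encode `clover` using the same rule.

13 22 25 32 15 28

w is letter #23 and maps to 33: an offset of 10. Each letter is replaced by its alphabet position (a=1..z=26) + 10.
On clover: c=3→13, l=12→22, o=15→25, v=22→32, e=5→15, r=18→28.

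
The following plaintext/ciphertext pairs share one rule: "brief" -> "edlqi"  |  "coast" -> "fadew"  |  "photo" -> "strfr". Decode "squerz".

The shifts repeat in a cycle of length 2: positions 0,1,… shift by +3, +12, then the pattern repeats.
Undoing it on squerz: s−3=p, q−12=e, u−3=r, e−12=s, r−3=o, z−12=n.

person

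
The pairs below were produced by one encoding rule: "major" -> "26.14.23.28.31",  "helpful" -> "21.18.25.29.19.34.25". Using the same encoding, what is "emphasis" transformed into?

The number is (letter's place in the alphabet, a=1) + 13.
For emphasis: e=5→18, m=13→26, p=16→29, h=8→21, a=1→14, s=19→32, i=9→22, s=19→32.

18.26.29.21.14.32.22.32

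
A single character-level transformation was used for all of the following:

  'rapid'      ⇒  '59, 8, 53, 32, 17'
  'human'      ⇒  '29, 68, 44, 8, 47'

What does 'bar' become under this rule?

r(#18)→59 and a(#1)→8: differences scale by 3, so n = 3·pos + 5. Each letter becomes 3×(its alphabet position, a=1..z=26) + 5.
On bar: b=2→11, a=1→8, r=18→59.

11, 8, 59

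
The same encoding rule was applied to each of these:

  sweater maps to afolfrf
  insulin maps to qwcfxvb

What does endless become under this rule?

In sweater: s→a is +8, w→f is +9, e→o is +10, a→l is +11 — the shift increases by 1 each position. Each letter shifts forward by (position + 8), i.e. 8, 9, 10, … — the shift grows by one for each successive letter.
On endless: e+8=m, n+9=w, d+10=n, l+11=w, e+12=q, s+13=f, s+14=g.

mwnwqfg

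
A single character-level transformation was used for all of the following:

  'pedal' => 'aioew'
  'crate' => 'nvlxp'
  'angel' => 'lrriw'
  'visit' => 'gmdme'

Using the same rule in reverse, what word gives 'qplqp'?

flame

The shifts repeat in a cycle of length 2: positions 0,1,… shift by +11, +4, then the pattern repeats.
Undoing it on qplqp: q−11=f, p−4=l, l−11=a, q−4=m, p−11=e.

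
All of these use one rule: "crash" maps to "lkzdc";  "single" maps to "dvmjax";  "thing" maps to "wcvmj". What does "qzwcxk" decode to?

This is an affine cipher: with a=0,…,z=25, each position x becomes (19x+25) mod 26.
Undoing it on qzwcxk: q(16)→11·(16−25)≡5=f; z(25)→11·(25−25)≡0=a; w(22)→11·(22−25)≡19=t; c(2)→11·(2−25)≡7=h; x(23)→11·(23−25)≡4=e; k(10)→11·(10−25)≡17=r (all mod 26).

father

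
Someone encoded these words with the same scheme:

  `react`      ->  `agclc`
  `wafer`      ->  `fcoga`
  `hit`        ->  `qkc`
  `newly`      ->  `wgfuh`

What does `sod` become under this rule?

bqm

The shift depends on letter class: consonant r→a is +9, but vowel e→g is +2. Two shifts are in play — +2 for a/e/i/o/u, +9 for every other letter.
For sod: s(cons)+9=b, o(vowel)+2=q, d(cons)+9=m.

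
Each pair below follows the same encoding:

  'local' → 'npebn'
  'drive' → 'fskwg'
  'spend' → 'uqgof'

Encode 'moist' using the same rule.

opktv

Shifts by position in local: pos 0: l→n (+2), pos 1: o→p (+1), pos 2: c→e (+2), pos 3: a→b (+1) — repeating every 2. It's a Vigenère-style cipher with numeric key [2,1]: position i shifts by key[i mod 2].
For moist: m+2=o, o+1=p, i+2=k, s+1=t, t+2=v.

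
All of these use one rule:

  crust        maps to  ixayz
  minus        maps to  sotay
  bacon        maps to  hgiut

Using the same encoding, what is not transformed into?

tuz

Compare letters: c→i is +6, r→x is +6, u→a is +6 — a constant shift. Each letter is shifted forward by 6 in the alphabet (a Caesar shift of +6).
Applying it to not: n+6=t, o+6=u, t+6=z.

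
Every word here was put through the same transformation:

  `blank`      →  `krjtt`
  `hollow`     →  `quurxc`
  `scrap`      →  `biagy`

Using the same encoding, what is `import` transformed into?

rsyuaz

Shifts by position in blank: pos 0: b→k (+9), pos 1: l→r (+6), pos 2: a→j (+9), pos 3: n→t (+6) — repeating every 2. It's a Vigenère-style cipher with numeric key [9,6]: position i shifts by key[i mod 2].
Applying it to import: i+9=r, m+6=s, p+9=y, o+6=u, r+9=a, t+6=z.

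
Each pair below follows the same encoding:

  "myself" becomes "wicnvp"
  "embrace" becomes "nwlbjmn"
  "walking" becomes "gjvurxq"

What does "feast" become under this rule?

The shift depends on letter class: consonant m→w is +10, but vowel e→n is +9. The rule splits by letter class: vowels +9, consonants +10.
On feast: f(cons)+10=p, e(vowel)+9=n, a(vowel)+9=j, s(cons)+10=c, t(cons)+10=d.

pnjcd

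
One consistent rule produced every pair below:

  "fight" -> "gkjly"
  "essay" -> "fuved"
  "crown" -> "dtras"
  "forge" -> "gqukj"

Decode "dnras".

In fight: f→g is +1, i→k is +2, g→j is +3, h→l is +4 — the shift increases by 1 each position. Letter i (0-indexed) is shifted by i+1, so successive shifts are 1, 2, 3, ….
Undoing it on dnras: d−1=c, n−2=l, r−3=o, a−4=w, s−5=n.

clown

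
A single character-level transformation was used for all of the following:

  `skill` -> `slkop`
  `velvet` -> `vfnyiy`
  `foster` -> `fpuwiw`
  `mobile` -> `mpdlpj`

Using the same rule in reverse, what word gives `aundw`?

atlas

In skill: s→s is +0, k→l is +1, i→k is +2, l→o is +3 — the shift increases by 1 each position. The shift increases by 1 at each position, starting from +0: 0, 1, 2, ….
Reversing it on aundw: a−0=a, u−1=t, n−2=l, d−3=a, w−4=s.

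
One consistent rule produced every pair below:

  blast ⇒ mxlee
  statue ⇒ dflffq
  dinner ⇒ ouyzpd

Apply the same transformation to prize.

adtlp

Shifts by position in blast: pos 0: b→m (+11), pos 1: l→x (+12), pos 2: a→l (+11), pos 3: s→e (+12) — repeating every 2. The shifts repeat in a cycle of length 2: positions 0,1,… shift by +11, +12, then the pattern repeats.
On prize: p+11=a, r+12=d, i+11=t, z+12=l, e+11=p.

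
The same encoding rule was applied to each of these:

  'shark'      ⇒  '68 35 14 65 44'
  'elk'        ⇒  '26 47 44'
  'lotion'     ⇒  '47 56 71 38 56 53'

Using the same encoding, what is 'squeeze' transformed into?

s(#19)→68 and h(#8)→35: differences scale by 3, so n = 3·pos + 11. The formula is n = 3×(alphabet index, a=1) + 11.
On squeeze: s=19→68, q=17→62, u=21→74, e=5→26, e=5→26, z=26→89, e=5→26.

68 62 74 26 26 89 26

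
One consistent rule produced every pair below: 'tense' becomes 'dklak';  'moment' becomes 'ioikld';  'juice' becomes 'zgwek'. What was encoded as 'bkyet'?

beach

t(19)→d(3) and e(4)→k(10) fit y≡3x+24 (mod 26); the inverse of 3 mod 26 is 9. This is an affine cipher: with a=0,…,z=25, each position x becomes (3x+24) mod 26.
Decoding bkyet: b(1)→9·(1−24)≡1=b; k(10)→9·(10−24)≡4=e; y(24)→9·(24−24)≡0=a; e(4)→9·(4−24)≡2=c; t(19)→9·(19−24)≡7=h (all mod 26).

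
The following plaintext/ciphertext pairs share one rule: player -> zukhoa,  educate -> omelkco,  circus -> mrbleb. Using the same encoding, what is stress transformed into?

ccbncb

Shifts by position in player: pos 0: p→z (+10), pos 1: l→u (+9), pos 2: a→k (+10), pos 3: y→h (+9) — repeating every 2. The shifts repeat in a cycle of length 2: positions 0,1,… shift by +10, +9, then the pattern repeats.
For stress: s+10=c, t+9=c, r+10=b, e+9=n, s+10=c, s+9=b.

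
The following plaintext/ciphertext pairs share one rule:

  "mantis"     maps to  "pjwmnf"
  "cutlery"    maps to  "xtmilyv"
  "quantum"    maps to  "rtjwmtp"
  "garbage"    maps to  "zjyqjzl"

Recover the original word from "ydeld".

rodeo

m(12)→p(15) and a(0)→j(9) fit y≡7x+9 (mod 26); the inverse of 7 mod 26 is 15. Treating letters as 0–25, the rule is x ↦ 7x + 9 (mod 26).
Decoding ydeld: y(24)→15·(24−9)≡17=r; d(3)→15·(3−9)≡14=o; e(4)→15·(4−9)≡3=d; l(11)→15·(11−9)≡4=e; d(3)→15·(3−9)≡14=o (all mod 26).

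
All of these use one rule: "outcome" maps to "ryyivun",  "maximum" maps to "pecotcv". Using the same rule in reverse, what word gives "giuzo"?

depth

In outcome: o→r is +3, u→y is +4, t→y is +5, c→i is +6 — the shift increases by 1 each position. The shift increases by 1 at each position, starting from +3: 3, 4, 5, ….
Undoing it on giuzo: g−3=d, i−4=e, u−5=p, z−6=t, o−7=h.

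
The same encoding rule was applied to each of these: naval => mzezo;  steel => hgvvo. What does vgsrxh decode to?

Each pair mirrors across the alphabet (n↔m, a↔z, v↔e): positions sum to 25. Letters are reflected about the middle of the alphabet (position → 25−position): Atbash.
Reversing it on vgsrxh: v↔e, g↔t, s↔h, r↔i, x↔c, h↔s.

ethics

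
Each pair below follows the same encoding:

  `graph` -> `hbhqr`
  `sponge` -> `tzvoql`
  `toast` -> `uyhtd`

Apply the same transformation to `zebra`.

A repeating key of period 3 is used — shifts +1, +10, +7 over and over.
Applying it to zebra: z+1=a, e+10=o, b+7=i, r+1=s, a+10=k.

aoisk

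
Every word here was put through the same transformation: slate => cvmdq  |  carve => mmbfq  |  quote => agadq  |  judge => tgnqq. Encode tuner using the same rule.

dgxqb

The shift depends on letter class: consonant s→c is +10, but vowel a→m is +12. Two shifts are in play — +12 for a/e/i/o/u, +10 for every other letter.
On tuner: t(cons)+10=d, u(vowel)+12=g, n(cons)+10=x, e(vowel)+12=q, r(cons)+10=b.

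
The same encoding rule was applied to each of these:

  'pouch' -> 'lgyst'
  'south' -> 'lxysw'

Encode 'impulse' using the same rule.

Read the word backwards and shift each letter +4.
For impulse: reverse → eslupmi; then shift: e+4=i, s+4=w, l+4=p, u+4=y, p+4=t, m+4=q, i+4=m.

iwpytqm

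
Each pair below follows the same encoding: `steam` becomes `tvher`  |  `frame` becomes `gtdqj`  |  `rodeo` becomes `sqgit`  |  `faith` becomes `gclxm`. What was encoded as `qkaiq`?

In steam: s→t is +1, t→v is +2, e→h is +3, a→e is +4 — the shift increases by 1 each position. Each letter shifts forward by (position + 1), i.e. 1, 2, 3, … — the shift grows by one for each successive letter.
Reversing it on qkaiq: q−1=p, k−2=i, a−3=x, i−4=e, q−5=l.

pixel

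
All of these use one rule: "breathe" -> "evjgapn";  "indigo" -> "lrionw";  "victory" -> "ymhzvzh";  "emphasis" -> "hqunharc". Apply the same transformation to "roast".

Each letter shifts forward by (position + 3), i.e. 3, 4, 5, … — the shift grows by one for each successive letter.
On roast: r+3=u, o+4=s, a+5=f, s+6=y, t+7=a.

usfya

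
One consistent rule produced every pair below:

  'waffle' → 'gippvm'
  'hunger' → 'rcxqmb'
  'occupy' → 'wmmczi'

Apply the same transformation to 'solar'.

The shift depends on letter class: consonant w→g is +10, but vowel a→i is +8. Vowels shift forward by 8 and consonants shift forward by 10.
Applying it to solar: s(cons)+10=c, o(vowel)+8=w, l(cons)+10=v, a(vowel)+8=i, r(cons)+10=b.

cwvib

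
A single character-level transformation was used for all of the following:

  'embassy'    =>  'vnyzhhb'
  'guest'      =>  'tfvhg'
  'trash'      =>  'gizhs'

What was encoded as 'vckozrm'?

explain

Each pair mirrors across the alphabet (e↔v, m↔n, b↔y): positions sum to 25. Letters are reflected about the middle of the alphabet (position → 25−position): Atbash.
Undoing it on vckozrm: v↔e, c↔x, k↔p, o↔l, z↔a, r↔i, m↔n.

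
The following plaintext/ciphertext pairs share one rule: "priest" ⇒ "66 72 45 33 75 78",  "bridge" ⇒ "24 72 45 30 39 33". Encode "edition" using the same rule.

33 30 45 78 45 63 60

p(#16)→66 and r(#18)→72: differences scale by 3, so n = 3·pos + 18. The formula is n = 3×(alphabet index, a=1) + 18.
On edition: e=5→33, d=4→30, i=9→45, t=20→78, i=9→45, o=15→63, n=14→60.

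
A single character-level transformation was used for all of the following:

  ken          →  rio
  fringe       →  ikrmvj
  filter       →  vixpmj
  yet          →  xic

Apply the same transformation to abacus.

wygefe

Read the word backwards and shift each letter +4.
For abacus: reverse → sucaba; then shift: s+4=w, u+4=y, c+4=g, a+4=e, b+4=f, a+4=e.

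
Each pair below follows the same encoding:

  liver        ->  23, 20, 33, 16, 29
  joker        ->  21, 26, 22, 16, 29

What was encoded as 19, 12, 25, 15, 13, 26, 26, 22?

l is letter #12 and maps to 23: an offset of 11. Letters become their 1-based position plus 11 (so a→12, b→13, …).
Decoding 19, 12, 25, 15, 13, 26, 26, 22: 19→(19−11)÷1=8=h, 12→(12−11)÷1=1=a, 25→(25−11)÷1=14=n, 15→(15−11)÷1=4=d, 13→(13−11)÷1=2=b, 26→(26−11)÷1=15=o, 26→(26−11)÷1=15=o, 22→(22−11)÷1=11=k.

handbook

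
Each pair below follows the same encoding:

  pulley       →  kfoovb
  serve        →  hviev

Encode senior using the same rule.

hvmrli

Each pair mirrors across the alphabet (p↔k, u↔f, l↔o): positions sum to 25. Letters are reflected about the middle of the alphabet (position → 25−position): Atbash.
On senior: s↔h, e↔v, n↔m, i↔r, o↔l, r↔i.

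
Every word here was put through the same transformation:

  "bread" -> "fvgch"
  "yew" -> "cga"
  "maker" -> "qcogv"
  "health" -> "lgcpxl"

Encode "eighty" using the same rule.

gkklxc

The rule splits by letter class: vowels +2, consonants +4.
For eighty: e(vowel)+2=g, i(vowel)+2=k, g(cons)+4=k, h(cons)+4=l, t(cons)+4=x, y(cons)+4=c.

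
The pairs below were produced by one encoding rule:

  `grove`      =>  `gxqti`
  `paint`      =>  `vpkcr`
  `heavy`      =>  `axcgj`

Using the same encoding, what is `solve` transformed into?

gxnqu

The word is reversed, then every letter is shifted forward by 2.
For solve: reverse → evlos; then shift: e+2=g, v+2=x, l+2=n, o+2=q, s+2=u.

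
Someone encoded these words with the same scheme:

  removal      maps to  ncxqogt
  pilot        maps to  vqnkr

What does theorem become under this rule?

ogtqgjv

The output letters match the input read backwards, each shifted +2: removal reversed is lavomer. Read the word backwards and shift each letter +2.
On theorem: reverse → meroeht; then shift: m+2=o, e+2=g, r+2=t, o+2=q, e+2=g, h+2=j, t+2=v.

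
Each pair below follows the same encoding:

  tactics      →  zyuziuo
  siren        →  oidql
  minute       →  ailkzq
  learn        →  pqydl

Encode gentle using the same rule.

mqlzpq

t(19)→z(25) and a(0)→y(24) fit y≡11x+24 (mod 26); the inverse of 11 mod 26 is 19. Each letter's alphabet position (a=0..z=25) is mapped through 11·x+24 mod 26 — an affine cipher.
For gentle: g(6)→11·6+24≡12=m; e(4)→11·4+24≡16=q; n(13)→11·13+24≡11=l; t(19)→11·19+24≡25=z; l(11)→11·11+24≡15=p; e(4)→11·4+24≡16=q (all mod 26).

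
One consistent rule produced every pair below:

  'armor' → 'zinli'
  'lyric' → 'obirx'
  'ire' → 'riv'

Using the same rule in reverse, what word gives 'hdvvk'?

sweep

Each pair mirrors across the alphabet (a↔z, r↔i, m↔n): positions sum to 25. Letters are reflected about the middle of the alphabet (position → 25−position): Atbash.
Reversing it on hdvvk: h↔s, d↔w, v↔e, v↔e, k↔p.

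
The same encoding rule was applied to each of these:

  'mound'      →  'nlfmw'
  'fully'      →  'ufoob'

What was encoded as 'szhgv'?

haste

Each pair mirrors across the alphabet (m↔n, o↔l, u↔f): positions sum to 25. Letters are reflected about the middle of the alphabet (position → 25−position): Atbash.
Reversing it on szhgv: s↔h, z↔a, h↔s, g↔t, v↔e.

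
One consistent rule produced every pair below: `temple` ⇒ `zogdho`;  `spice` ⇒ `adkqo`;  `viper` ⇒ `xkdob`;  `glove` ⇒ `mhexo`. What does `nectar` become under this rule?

t(19)→z(25) and e(4)→o(14) fit y≡25x+18 (mod 26); the inverse of 25 mod 26 is 25. Each letter's alphabet position (a=0..z=25) is mapped through 25·x+18 mod 26 — an affine cipher.
Applying it to nectar: n(13)→25·13+18≡5=f; e(4)→25·4+18≡14=o; c(2)→25·2+18≡16=q; t(19)→25·19+18≡25=z; a(0)→25·0+18≡18=s; r(17)→25·17+18≡1=b (all mod 26).

foqzsb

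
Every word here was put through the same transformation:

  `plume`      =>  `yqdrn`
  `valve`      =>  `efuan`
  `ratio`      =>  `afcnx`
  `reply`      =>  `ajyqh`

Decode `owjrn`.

Shifts by position in plume: pos 0: p→y (+9), pos 1: l→q (+5), pos 2: u→d (+9), pos 3: m→r (+5) — repeating every 2. It's a Vigenère-style cipher with numeric key [9,5]: position i shifts by key[i mod 2].
Undoing it on owjrn: o−9=f, w−5=r, j−9=a, r−5=m, n−9=e.

frame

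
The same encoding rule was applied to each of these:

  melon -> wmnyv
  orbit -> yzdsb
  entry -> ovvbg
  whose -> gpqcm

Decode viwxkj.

launch

It's a Vigenère-style cipher with numeric key [10,8,2]: position i shifts by key[i mod 3].
Reversing it on viwxkj: v−10=l, i−8=a, w−2=u, x−10=n, k−8=c, j−2=h.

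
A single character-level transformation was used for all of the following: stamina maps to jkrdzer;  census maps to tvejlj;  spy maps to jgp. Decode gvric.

Compare letters: s→j is +17, t→k is +17, a→r is +17 — a constant shift. It's a constant shift of +17 (ROT17).
Decoding gvric: g−17=p, v−17=e, r−17=a, i−17=r, c−17=l.

pearl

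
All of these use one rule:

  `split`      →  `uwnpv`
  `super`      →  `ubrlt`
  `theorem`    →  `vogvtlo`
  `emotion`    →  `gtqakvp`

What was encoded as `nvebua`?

locust

Shifts by position in split: pos 0: s→u (+2), pos 1: p→w (+7), pos 2: l→n (+2), pos 3: i→p (+7) — repeating every 2. The shifts repeat in a cycle of length 2: positions 0,1,… shift by +2, +7, then the pattern repeats.
Reversing it on nvebua: n−2=l, v−7=o, e−2=c, b−7=u, u−2=s, a−7=t.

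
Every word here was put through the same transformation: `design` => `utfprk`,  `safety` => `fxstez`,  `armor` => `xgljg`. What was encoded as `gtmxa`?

relax

d(3)→u(20) and e(4)→t(19) fit y≡25x+23 (mod 26); the inverse of 25 mod 26 is 25. Each letter's alphabet position (a=0..z=25) is mapped through 25·x+23 mod 26 — an affine cipher.
Decoding gtmxa: g(6)→25·(6−23)≡17=r; t(19)→25·(19−23)≡4=e; m(12)→25·(12−23)≡11=l; x(23)→25·(23−23)≡0=a; a(0)→25·(0−23)≡23=x (all mod 26).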